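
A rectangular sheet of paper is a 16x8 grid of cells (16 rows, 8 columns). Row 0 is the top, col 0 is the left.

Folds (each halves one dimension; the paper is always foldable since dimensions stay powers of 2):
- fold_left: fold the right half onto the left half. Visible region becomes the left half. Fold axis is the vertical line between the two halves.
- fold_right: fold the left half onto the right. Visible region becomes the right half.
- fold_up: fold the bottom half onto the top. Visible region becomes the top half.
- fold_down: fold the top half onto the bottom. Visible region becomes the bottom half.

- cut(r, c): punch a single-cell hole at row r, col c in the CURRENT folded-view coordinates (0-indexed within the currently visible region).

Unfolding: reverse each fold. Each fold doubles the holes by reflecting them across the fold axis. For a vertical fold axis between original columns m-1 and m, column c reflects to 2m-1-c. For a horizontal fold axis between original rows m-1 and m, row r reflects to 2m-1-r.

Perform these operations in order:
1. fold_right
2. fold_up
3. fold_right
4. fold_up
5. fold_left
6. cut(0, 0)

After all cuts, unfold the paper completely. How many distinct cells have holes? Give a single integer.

Op 1 fold_right: fold axis v@4; visible region now rows[0,16) x cols[4,8) = 16x4
Op 2 fold_up: fold axis h@8; visible region now rows[0,8) x cols[4,8) = 8x4
Op 3 fold_right: fold axis v@6; visible region now rows[0,8) x cols[6,8) = 8x2
Op 4 fold_up: fold axis h@4; visible region now rows[0,4) x cols[6,8) = 4x2
Op 5 fold_left: fold axis v@7; visible region now rows[0,4) x cols[6,7) = 4x1
Op 6 cut(0, 0): punch at orig (0,6); cuts so far [(0, 6)]; region rows[0,4) x cols[6,7) = 4x1
Unfold 1 (reflect across v@7): 2 holes -> [(0, 6), (0, 7)]
Unfold 2 (reflect across h@4): 4 holes -> [(0, 6), (0, 7), (7, 6), (7, 7)]
Unfold 3 (reflect across v@6): 8 holes -> [(0, 4), (0, 5), (0, 6), (0, 7), (7, 4), (7, 5), (7, 6), (7, 7)]
Unfold 4 (reflect across h@8): 16 holes -> [(0, 4), (0, 5), (0, 6), (0, 7), (7, 4), (7, 5), (7, 6), (7, 7), (8, 4), (8, 5), (8, 6), (8, 7), (15, 4), (15, 5), (15, 6), (15, 7)]
Unfold 5 (reflect across v@4): 32 holes -> [(0, 0), (0, 1), (0, 2), (0, 3), (0, 4), (0, 5), (0, 6), (0, 7), (7, 0), (7, 1), (7, 2), (7, 3), (7, 4), (7, 5), (7, 6), (7, 7), (8, 0), (8, 1), (8, 2), (8, 3), (8, 4), (8, 5), (8, 6), (8, 7), (15, 0), (15, 1), (15, 2), (15, 3), (15, 4), (15, 5), (15, 6), (15, 7)]

Answer: 32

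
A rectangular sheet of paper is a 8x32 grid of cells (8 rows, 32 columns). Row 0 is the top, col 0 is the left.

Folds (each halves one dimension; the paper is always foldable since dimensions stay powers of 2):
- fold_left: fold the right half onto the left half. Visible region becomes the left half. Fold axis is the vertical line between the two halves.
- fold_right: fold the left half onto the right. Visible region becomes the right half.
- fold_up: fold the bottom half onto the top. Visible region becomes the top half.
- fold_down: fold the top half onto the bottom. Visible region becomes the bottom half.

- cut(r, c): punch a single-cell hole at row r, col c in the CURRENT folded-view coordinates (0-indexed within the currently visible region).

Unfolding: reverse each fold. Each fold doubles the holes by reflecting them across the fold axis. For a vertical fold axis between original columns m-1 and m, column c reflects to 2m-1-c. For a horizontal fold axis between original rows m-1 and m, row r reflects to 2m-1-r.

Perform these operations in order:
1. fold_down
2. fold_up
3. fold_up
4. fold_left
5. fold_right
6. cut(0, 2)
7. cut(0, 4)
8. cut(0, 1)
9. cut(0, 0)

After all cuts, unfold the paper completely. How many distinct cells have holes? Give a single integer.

Op 1 fold_down: fold axis h@4; visible region now rows[4,8) x cols[0,32) = 4x32
Op 2 fold_up: fold axis h@6; visible region now rows[4,6) x cols[0,32) = 2x32
Op 3 fold_up: fold axis h@5; visible region now rows[4,5) x cols[0,32) = 1x32
Op 4 fold_left: fold axis v@16; visible region now rows[4,5) x cols[0,16) = 1x16
Op 5 fold_right: fold axis v@8; visible region now rows[4,5) x cols[8,16) = 1x8
Op 6 cut(0, 2): punch at orig (4,10); cuts so far [(4, 10)]; region rows[4,5) x cols[8,16) = 1x8
Op 7 cut(0, 4): punch at orig (4,12); cuts so far [(4, 10), (4, 12)]; region rows[4,5) x cols[8,16) = 1x8
Op 8 cut(0, 1): punch at orig (4,9); cuts so far [(4, 9), (4, 10), (4, 12)]; region rows[4,5) x cols[8,16) = 1x8
Op 9 cut(0, 0): punch at orig (4,8); cuts so far [(4, 8), (4, 9), (4, 10), (4, 12)]; region rows[4,5) x cols[8,16) = 1x8
Unfold 1 (reflect across v@8): 8 holes -> [(4, 3), (4, 5), (4, 6), (4, 7), (4, 8), (4, 9), (4, 10), (4, 12)]
Unfold 2 (reflect across v@16): 16 holes -> [(4, 3), (4, 5), (4, 6), (4, 7), (4, 8), (4, 9), (4, 10), (4, 12), (4, 19), (4, 21), (4, 22), (4, 23), (4, 24), (4, 25), (4, 26), (4, 28)]
Unfold 3 (reflect across h@5): 32 holes -> [(4, 3), (4, 5), (4, 6), (4, 7), (4, 8), (4, 9), (4, 10), (4, 12), (4, 19), (4, 21), (4, 22), (4, 23), (4, 24), (4, 25), (4, 26), (4, 28), (5, 3), (5, 5), (5, 6), (5, 7), (5, 8), (5, 9), (5, 10), (5, 12), (5, 19), (5, 21), (5, 22), (5, 23), (5, 24), (5, 25), (5, 26), (5, 28)]
Unfold 4 (reflect across h@6): 64 holes -> [(4, 3), (4, 5), (4, 6), (4, 7), (4, 8), (4, 9), (4, 10), (4, 12), (4, 19), (4, 21), (4, 22), (4, 23), (4, 24), (4, 25), (4, 26), (4, 28), (5, 3), (5, 5), (5, 6), (5, 7), (5, 8), (5, 9), (5, 10), (5, 12), (5, 19), (5, 21), (5, 22), (5, 23), (5, 24), (5, 25), (5, 26), (5, 28), (6, 3), (6, 5), (6, 6), (6, 7), (6, 8), (6, 9), (6, 10), (6, 12), (6, 19), (6, 21), (6, 22), (6, 23), (6, 24), (6, 25), (6, 26), (6, 28), (7, 3), (7, 5), (7, 6), (7, 7), (7, 8), (7, 9), (7, 10), (7, 12), (7, 19), (7, 21), (7, 22), (7, 23), (7, 24), (7, 25), (7, 26), (7, 28)]
Unfold 5 (reflect across h@4): 128 holes -> [(0, 3), (0, 5), (0, 6), (0, 7), (0, 8), (0, 9), (0, 10), (0, 12), (0, 19), (0, 21), (0, 22), (0, 23), (0, 24), (0, 25), (0, 26), (0, 28), (1, 3), (1, 5), (1, 6), (1, 7), (1, 8), (1, 9), (1, 10), (1, 12), (1, 19), (1, 21), (1, 22), (1, 23), (1, 24), (1, 25), (1, 26), (1, 28), (2, 3), (2, 5), (2, 6), (2, 7), (2, 8), (2, 9), (2, 10), (2, 12), (2, 19), (2, 21), (2, 22), (2, 23), (2, 24), (2, 25), (2, 26), (2, 28), (3, 3), (3, 5), (3, 6), (3, 7), (3, 8), (3, 9), (3, 10), (3, 12), (3, 19), (3, 21), (3, 22), (3, 23), (3, 24), (3, 25), (3, 26), (3, 28), (4, 3), (4, 5), (4, 6), (4, 7), (4, 8), (4, 9), (4, 10), (4, 12), (4, 19), (4, 21), (4, 22), (4, 23), (4, 24), (4, 25), (4, 26), (4, 28), (5, 3), (5, 5), (5, 6), (5, 7), (5, 8), (5, 9), (5, 10), (5, 12), (5, 19), (5, 21), (5, 22), (5, 23), (5, 24), (5, 25), (5, 26), (5, 28), (6, 3), (6, 5), (6, 6), (6, 7), (6, 8), (6, 9), (6, 10), (6, 12), (6, 19), (6, 21), (6, 22), (6, 23), (6, 24), (6, 25), (6, 26), (6, 28), (7, 3), (7, 5), (7, 6), (7, 7), (7, 8), (7, 9), (7, 10), (7, 12), (7, 19), (7, 21), (7, 22), (7, 23), (7, 24), (7, 25), (7, 26), (7, 28)]

Answer: 128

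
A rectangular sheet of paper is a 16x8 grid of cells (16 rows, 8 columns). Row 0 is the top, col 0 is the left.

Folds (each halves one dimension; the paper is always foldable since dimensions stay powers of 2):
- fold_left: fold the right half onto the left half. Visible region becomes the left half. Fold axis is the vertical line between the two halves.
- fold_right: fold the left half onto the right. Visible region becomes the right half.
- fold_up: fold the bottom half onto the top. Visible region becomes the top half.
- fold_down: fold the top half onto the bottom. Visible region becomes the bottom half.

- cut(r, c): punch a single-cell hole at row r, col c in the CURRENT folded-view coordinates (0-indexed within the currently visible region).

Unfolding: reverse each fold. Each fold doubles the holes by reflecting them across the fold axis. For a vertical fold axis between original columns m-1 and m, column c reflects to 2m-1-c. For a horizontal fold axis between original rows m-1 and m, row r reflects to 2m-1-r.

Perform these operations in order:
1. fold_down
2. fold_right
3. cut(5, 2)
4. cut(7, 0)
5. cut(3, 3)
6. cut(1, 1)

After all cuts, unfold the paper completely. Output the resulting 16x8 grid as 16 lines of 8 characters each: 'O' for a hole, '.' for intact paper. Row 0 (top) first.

Answer: ...OO...
........
.O....O.
........
O......O
........
..O..O..
........
........
..O..O..
........
O......O
........
.O....O.
........
...OO...

Derivation:
Op 1 fold_down: fold axis h@8; visible region now rows[8,16) x cols[0,8) = 8x8
Op 2 fold_right: fold axis v@4; visible region now rows[8,16) x cols[4,8) = 8x4
Op 3 cut(5, 2): punch at orig (13,6); cuts so far [(13, 6)]; region rows[8,16) x cols[4,8) = 8x4
Op 4 cut(7, 0): punch at orig (15,4); cuts so far [(13, 6), (15, 4)]; region rows[8,16) x cols[4,8) = 8x4
Op 5 cut(3, 3): punch at orig (11,7); cuts so far [(11, 7), (13, 6), (15, 4)]; region rows[8,16) x cols[4,8) = 8x4
Op 6 cut(1, 1): punch at orig (9,5); cuts so far [(9, 5), (11, 7), (13, 6), (15, 4)]; region rows[8,16) x cols[4,8) = 8x4
Unfold 1 (reflect across v@4): 8 holes -> [(9, 2), (9, 5), (11, 0), (11, 7), (13, 1), (13, 6), (15, 3), (15, 4)]
Unfold 2 (reflect across h@8): 16 holes -> [(0, 3), (0, 4), (2, 1), (2, 6), (4, 0), (4, 7), (6, 2), (6, 5), (9, 2), (9, 5), (11, 0), (11, 7), (13, 1), (13, 6), (15, 3), (15, 4)]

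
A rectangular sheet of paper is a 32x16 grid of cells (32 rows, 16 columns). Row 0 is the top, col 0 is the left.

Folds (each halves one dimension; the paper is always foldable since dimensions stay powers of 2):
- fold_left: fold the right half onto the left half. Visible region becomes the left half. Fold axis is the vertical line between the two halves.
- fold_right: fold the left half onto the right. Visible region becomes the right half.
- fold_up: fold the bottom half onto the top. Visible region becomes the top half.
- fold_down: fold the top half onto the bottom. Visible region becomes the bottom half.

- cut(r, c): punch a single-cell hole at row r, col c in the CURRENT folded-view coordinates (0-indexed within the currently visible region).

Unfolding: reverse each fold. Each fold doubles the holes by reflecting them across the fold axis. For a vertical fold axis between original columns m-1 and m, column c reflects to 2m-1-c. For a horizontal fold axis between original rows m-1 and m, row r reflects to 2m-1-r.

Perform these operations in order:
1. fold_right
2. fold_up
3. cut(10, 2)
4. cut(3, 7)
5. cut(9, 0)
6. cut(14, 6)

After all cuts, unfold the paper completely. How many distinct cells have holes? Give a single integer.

Answer: 16

Derivation:
Op 1 fold_right: fold axis v@8; visible region now rows[0,32) x cols[8,16) = 32x8
Op 2 fold_up: fold axis h@16; visible region now rows[0,16) x cols[8,16) = 16x8
Op 3 cut(10, 2): punch at orig (10,10); cuts so far [(10, 10)]; region rows[0,16) x cols[8,16) = 16x8
Op 4 cut(3, 7): punch at orig (3,15); cuts so far [(3, 15), (10, 10)]; region rows[0,16) x cols[8,16) = 16x8
Op 5 cut(9, 0): punch at orig (9,8); cuts so far [(3, 15), (9, 8), (10, 10)]; region rows[0,16) x cols[8,16) = 16x8
Op 6 cut(14, 6): punch at orig (14,14); cuts so far [(3, 15), (9, 8), (10, 10), (14, 14)]; region rows[0,16) x cols[8,16) = 16x8
Unfold 1 (reflect across h@16): 8 holes -> [(3, 15), (9, 8), (10, 10), (14, 14), (17, 14), (21, 10), (22, 8), (28, 15)]
Unfold 2 (reflect across v@8): 16 holes -> [(3, 0), (3, 15), (9, 7), (9, 8), (10, 5), (10, 10), (14, 1), (14, 14), (17, 1), (17, 14), (21, 5), (21, 10), (22, 7), (22, 8), (28, 0), (28, 15)]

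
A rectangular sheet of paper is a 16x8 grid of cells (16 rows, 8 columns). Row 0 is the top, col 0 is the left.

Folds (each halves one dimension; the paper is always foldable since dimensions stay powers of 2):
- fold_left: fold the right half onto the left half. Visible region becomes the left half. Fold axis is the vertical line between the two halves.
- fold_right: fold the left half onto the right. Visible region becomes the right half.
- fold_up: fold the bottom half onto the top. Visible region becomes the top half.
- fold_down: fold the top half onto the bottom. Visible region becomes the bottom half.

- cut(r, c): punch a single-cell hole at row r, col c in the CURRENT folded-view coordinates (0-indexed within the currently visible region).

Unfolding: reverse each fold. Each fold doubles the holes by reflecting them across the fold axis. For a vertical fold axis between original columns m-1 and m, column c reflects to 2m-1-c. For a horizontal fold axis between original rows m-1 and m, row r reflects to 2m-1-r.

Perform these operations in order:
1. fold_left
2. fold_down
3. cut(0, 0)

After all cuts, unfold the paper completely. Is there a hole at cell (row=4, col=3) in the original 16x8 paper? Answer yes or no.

Op 1 fold_left: fold axis v@4; visible region now rows[0,16) x cols[0,4) = 16x4
Op 2 fold_down: fold axis h@8; visible region now rows[8,16) x cols[0,4) = 8x4
Op 3 cut(0, 0): punch at orig (8,0); cuts so far [(8, 0)]; region rows[8,16) x cols[0,4) = 8x4
Unfold 1 (reflect across h@8): 2 holes -> [(7, 0), (8, 0)]
Unfold 2 (reflect across v@4): 4 holes -> [(7, 0), (7, 7), (8, 0), (8, 7)]
Holes: [(7, 0), (7, 7), (8, 0), (8, 7)]

Answer: no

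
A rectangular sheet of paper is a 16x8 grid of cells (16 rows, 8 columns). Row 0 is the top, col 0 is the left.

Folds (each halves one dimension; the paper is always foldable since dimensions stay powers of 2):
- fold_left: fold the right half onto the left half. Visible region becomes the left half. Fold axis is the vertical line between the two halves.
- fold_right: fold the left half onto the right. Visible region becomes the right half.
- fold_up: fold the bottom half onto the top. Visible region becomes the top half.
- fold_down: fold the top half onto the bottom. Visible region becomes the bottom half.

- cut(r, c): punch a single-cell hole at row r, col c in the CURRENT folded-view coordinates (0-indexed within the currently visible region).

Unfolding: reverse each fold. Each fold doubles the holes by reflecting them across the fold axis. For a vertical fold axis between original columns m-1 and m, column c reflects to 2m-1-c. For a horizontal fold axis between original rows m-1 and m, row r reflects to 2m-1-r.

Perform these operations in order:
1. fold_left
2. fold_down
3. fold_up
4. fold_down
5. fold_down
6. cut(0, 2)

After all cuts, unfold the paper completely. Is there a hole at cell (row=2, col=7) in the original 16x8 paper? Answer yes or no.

Op 1 fold_left: fold axis v@4; visible region now rows[0,16) x cols[0,4) = 16x4
Op 2 fold_down: fold axis h@8; visible region now rows[8,16) x cols[0,4) = 8x4
Op 3 fold_up: fold axis h@12; visible region now rows[8,12) x cols[0,4) = 4x4
Op 4 fold_down: fold axis h@10; visible region now rows[10,12) x cols[0,4) = 2x4
Op 5 fold_down: fold axis h@11; visible region now rows[11,12) x cols[0,4) = 1x4
Op 6 cut(0, 2): punch at orig (11,2); cuts so far [(11, 2)]; region rows[11,12) x cols[0,4) = 1x4
Unfold 1 (reflect across h@11): 2 holes -> [(10, 2), (11, 2)]
Unfold 2 (reflect across h@10): 4 holes -> [(8, 2), (9, 2), (10, 2), (11, 2)]
Unfold 3 (reflect across h@12): 8 holes -> [(8, 2), (9, 2), (10, 2), (11, 2), (12, 2), (13, 2), (14, 2), (15, 2)]
Unfold 4 (reflect across h@8): 16 holes -> [(0, 2), (1, 2), (2, 2), (3, 2), (4, 2), (5, 2), (6, 2), (7, 2), (8, 2), (9, 2), (10, 2), (11, 2), (12, 2), (13, 2), (14, 2), (15, 2)]
Unfold 5 (reflect across v@4): 32 holes -> [(0, 2), (0, 5), (1, 2), (1, 5), (2, 2), (2, 5), (3, 2), (3, 5), (4, 2), (4, 5), (5, 2), (5, 5), (6, 2), (6, 5), (7, 2), (7, 5), (8, 2), (8, 5), (9, 2), (9, 5), (10, 2), (10, 5), (11, 2), (11, 5), (12, 2), (12, 5), (13, 2), (13, 5), (14, 2), (14, 5), (15, 2), (15, 5)]
Holes: [(0, 2), (0, 5), (1, 2), (1, 5), (2, 2), (2, 5), (3, 2), (3, 5), (4, 2), (4, 5), (5, 2), (5, 5), (6, 2), (6, 5), (7, 2), (7, 5), (8, 2), (8, 5), (9, 2), (9, 5), (10, 2), (10, 5), (11, 2), (11, 5), (12, 2), (12, 5), (13, 2), (13, 5), (14, 2), (14, 5), (15, 2), (15, 5)]

Answer: no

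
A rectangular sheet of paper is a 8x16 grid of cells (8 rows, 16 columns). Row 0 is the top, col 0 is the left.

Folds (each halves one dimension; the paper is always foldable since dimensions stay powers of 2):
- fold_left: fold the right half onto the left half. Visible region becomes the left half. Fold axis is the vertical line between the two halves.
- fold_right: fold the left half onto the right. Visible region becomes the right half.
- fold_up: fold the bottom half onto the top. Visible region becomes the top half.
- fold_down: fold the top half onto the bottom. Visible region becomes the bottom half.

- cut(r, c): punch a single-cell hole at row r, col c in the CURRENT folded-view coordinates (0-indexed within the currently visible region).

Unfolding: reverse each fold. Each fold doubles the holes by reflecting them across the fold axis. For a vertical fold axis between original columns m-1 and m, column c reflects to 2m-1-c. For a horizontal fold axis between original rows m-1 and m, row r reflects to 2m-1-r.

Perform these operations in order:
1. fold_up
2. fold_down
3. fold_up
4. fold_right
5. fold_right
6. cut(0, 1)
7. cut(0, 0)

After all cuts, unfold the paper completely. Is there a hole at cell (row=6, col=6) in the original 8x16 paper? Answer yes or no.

Op 1 fold_up: fold axis h@4; visible region now rows[0,4) x cols[0,16) = 4x16
Op 2 fold_down: fold axis h@2; visible region now rows[2,4) x cols[0,16) = 2x16
Op 3 fold_up: fold axis h@3; visible region now rows[2,3) x cols[0,16) = 1x16
Op 4 fold_right: fold axis v@8; visible region now rows[2,3) x cols[8,16) = 1x8
Op 5 fold_right: fold axis v@12; visible region now rows[2,3) x cols[12,16) = 1x4
Op 6 cut(0, 1): punch at orig (2,13); cuts so far [(2, 13)]; region rows[2,3) x cols[12,16) = 1x4
Op 7 cut(0, 0): punch at orig (2,12); cuts so far [(2, 12), (2, 13)]; region rows[2,3) x cols[12,16) = 1x4
Unfold 1 (reflect across v@12): 4 holes -> [(2, 10), (2, 11), (2, 12), (2, 13)]
Unfold 2 (reflect across v@8): 8 holes -> [(2, 2), (2, 3), (2, 4), (2, 5), (2, 10), (2, 11), (2, 12), (2, 13)]
Unfold 3 (reflect across h@3): 16 holes -> [(2, 2), (2, 3), (2, 4), (2, 5), (2, 10), (2, 11), (2, 12), (2, 13), (3, 2), (3, 3), (3, 4), (3, 5), (3, 10), (3, 11), (3, 12), (3, 13)]
Unfold 4 (reflect across h@2): 32 holes -> [(0, 2), (0, 3), (0, 4), (0, 5), (0, 10), (0, 11), (0, 12), (0, 13), (1, 2), (1, 3), (1, 4), (1, 5), (1, 10), (1, 11), (1, 12), (1, 13), (2, 2), (2, 3), (2, 4), (2, 5), (2, 10), (2, 11), (2, 12), (2, 13), (3, 2), (3, 3), (3, 4), (3, 5), (3, 10), (3, 11), (3, 12), (3, 13)]
Unfold 5 (reflect across h@4): 64 holes -> [(0, 2), (0, 3), (0, 4), (0, 5), (0, 10), (0, 11), (0, 12), (0, 13), (1, 2), (1, 3), (1, 4), (1, 5), (1, 10), (1, 11), (1, 12), (1, 13), (2, 2), (2, 3), (2, 4), (2, 5), (2, 10), (2, 11), (2, 12), (2, 13), (3, 2), (3, 3), (3, 4), (3, 5), (3, 10), (3, 11), (3, 12), (3, 13), (4, 2), (4, 3), (4, 4), (4, 5), (4, 10), (4, 11), (4, 12), (4, 13), (5, 2), (5, 3), (5, 4), (5, 5), (5, 10), (5, 11), (5, 12), (5, 13), (6, 2), (6, 3), (6, 4), (6, 5), (6, 10), (6, 11), (6, 12), (6, 13), (7, 2), (7, 3), (7, 4), (7, 5), (7, 10), (7, 11), (7, 12), (7, 13)]
Holes: [(0, 2), (0, 3), (0, 4), (0, 5), (0, 10), (0, 11), (0, 12), (0, 13), (1, 2), (1, 3), (1, 4), (1, 5), (1, 10), (1, 11), (1, 12), (1, 13), (2, 2), (2, 3), (2, 4), (2, 5), (2, 10), (2, 11), (2, 12), (2, 13), (3, 2), (3, 3), (3, 4), (3, 5), (3, 10), (3, 11), (3, 12), (3, 13), (4, 2), (4, 3), (4, 4), (4, 5), (4, 10), (4, 11), (4, 12), (4, 13), (5, 2), (5, 3), (5, 4), (5, 5), (5, 10), (5, 11), (5, 12), (5, 13), (6, 2), (6, 3), (6, 4), (6, 5), (6, 10), (6, 11), (6, 12), (6, 13), (7, 2), (7, 3), (7, 4), (7, 5), (7, 10), (7, 11), (7, 12), (7, 13)]

Answer: no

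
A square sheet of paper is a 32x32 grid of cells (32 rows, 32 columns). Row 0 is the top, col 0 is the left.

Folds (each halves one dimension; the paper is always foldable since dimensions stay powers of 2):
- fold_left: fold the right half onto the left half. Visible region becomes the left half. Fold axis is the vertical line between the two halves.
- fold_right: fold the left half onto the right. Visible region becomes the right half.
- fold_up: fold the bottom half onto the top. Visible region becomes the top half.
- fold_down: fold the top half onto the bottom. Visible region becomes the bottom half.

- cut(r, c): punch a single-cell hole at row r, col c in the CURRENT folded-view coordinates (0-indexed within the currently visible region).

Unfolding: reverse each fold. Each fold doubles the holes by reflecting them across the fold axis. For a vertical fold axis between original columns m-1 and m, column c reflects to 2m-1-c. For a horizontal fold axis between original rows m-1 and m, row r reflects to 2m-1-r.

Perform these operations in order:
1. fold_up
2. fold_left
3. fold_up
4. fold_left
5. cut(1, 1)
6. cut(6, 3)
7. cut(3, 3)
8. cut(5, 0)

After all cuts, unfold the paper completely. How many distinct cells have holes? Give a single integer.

Op 1 fold_up: fold axis h@16; visible region now rows[0,16) x cols[0,32) = 16x32
Op 2 fold_left: fold axis v@16; visible region now rows[0,16) x cols[0,16) = 16x16
Op 3 fold_up: fold axis h@8; visible region now rows[0,8) x cols[0,16) = 8x16
Op 4 fold_left: fold axis v@8; visible region now rows[0,8) x cols[0,8) = 8x8
Op 5 cut(1, 1): punch at orig (1,1); cuts so far [(1, 1)]; region rows[0,8) x cols[0,8) = 8x8
Op 6 cut(6, 3): punch at orig (6,3); cuts so far [(1, 1), (6, 3)]; region rows[0,8) x cols[0,8) = 8x8
Op 7 cut(3, 3): punch at orig (3,3); cuts so far [(1, 1), (3, 3), (6, 3)]; region rows[0,8) x cols[0,8) = 8x8
Op 8 cut(5, 0): punch at orig (5,0); cuts so far [(1, 1), (3, 3), (5, 0), (6, 3)]; region rows[0,8) x cols[0,8) = 8x8
Unfold 1 (reflect across v@8): 8 holes -> [(1, 1), (1, 14), (3, 3), (3, 12), (5, 0), (5, 15), (6, 3), (6, 12)]
Unfold 2 (reflect across h@8): 16 holes -> [(1, 1), (1, 14), (3, 3), (3, 12), (5, 0), (5, 15), (6, 3), (6, 12), (9, 3), (9, 12), (10, 0), (10, 15), (12, 3), (12, 12), (14, 1), (14, 14)]
Unfold 3 (reflect across v@16): 32 holes -> [(1, 1), (1, 14), (1, 17), (1, 30), (3, 3), (3, 12), (3, 19), (3, 28), (5, 0), (5, 15), (5, 16), (5, 31), (6, 3), (6, 12), (6, 19), (6, 28), (9, 3), (9, 12), (9, 19), (9, 28), (10, 0), (10, 15), (10, 16), (10, 31), (12, 3), (12, 12), (12, 19), (12, 28), (14, 1), (14, 14), (14, 17), (14, 30)]
Unfold 4 (reflect across h@16): 64 holes -> [(1, 1), (1, 14), (1, 17), (1, 30), (3, 3), (3, 12), (3, 19), (3, 28), (5, 0), (5, 15), (5, 16), (5, 31), (6, 3), (6, 12), (6, 19), (6, 28), (9, 3), (9, 12), (9, 19), (9, 28), (10, 0), (10, 15), (10, 16), (10, 31), (12, 3), (12, 12), (12, 19), (12, 28), (14, 1), (14, 14), (14, 17), (14, 30), (17, 1), (17, 14), (17, 17), (17, 30), (19, 3), (19, 12), (19, 19), (19, 28), (21, 0), (21, 15), (21, 16), (21, 31), (22, 3), (22, 12), (22, 19), (22, 28), (25, 3), (25, 12), (25, 19), (25, 28), (26, 0), (26, 15), (26, 16), (26, 31), (28, 3), (28, 12), (28, 19), (28, 28), (30, 1), (30, 14), (30, 17), (30, 30)]

Answer: 64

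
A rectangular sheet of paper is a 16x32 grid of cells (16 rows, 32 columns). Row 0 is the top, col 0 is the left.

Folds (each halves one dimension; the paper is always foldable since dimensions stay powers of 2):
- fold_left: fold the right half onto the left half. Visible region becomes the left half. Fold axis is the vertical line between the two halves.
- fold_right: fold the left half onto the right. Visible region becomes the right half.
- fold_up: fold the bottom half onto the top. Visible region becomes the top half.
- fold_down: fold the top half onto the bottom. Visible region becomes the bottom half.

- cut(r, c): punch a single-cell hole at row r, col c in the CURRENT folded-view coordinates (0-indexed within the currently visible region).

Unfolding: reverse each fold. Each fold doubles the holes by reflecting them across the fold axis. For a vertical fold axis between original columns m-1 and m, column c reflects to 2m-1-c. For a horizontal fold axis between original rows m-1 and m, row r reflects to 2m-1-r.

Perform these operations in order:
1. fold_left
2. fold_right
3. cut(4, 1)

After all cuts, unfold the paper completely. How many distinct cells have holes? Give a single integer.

Answer: 4

Derivation:
Op 1 fold_left: fold axis v@16; visible region now rows[0,16) x cols[0,16) = 16x16
Op 2 fold_right: fold axis v@8; visible region now rows[0,16) x cols[8,16) = 16x8
Op 3 cut(4, 1): punch at orig (4,9); cuts so far [(4, 9)]; region rows[0,16) x cols[8,16) = 16x8
Unfold 1 (reflect across v@8): 2 holes -> [(4, 6), (4, 9)]
Unfold 2 (reflect across v@16): 4 holes -> [(4, 6), (4, 9), (4, 22), (4, 25)]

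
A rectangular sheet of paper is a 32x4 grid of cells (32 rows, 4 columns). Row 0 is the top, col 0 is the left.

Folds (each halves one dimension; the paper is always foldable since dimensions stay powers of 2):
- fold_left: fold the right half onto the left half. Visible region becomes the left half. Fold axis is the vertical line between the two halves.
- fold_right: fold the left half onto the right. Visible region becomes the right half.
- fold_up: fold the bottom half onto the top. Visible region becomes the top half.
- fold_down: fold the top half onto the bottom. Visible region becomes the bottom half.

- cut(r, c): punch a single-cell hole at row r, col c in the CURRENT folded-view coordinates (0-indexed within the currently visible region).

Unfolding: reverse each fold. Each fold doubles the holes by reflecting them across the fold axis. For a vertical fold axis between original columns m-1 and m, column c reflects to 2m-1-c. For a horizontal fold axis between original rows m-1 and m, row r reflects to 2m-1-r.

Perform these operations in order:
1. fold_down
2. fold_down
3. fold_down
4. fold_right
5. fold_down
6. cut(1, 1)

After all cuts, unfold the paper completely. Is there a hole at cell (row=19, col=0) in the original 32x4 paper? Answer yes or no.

Op 1 fold_down: fold axis h@16; visible region now rows[16,32) x cols[0,4) = 16x4
Op 2 fold_down: fold axis h@24; visible region now rows[24,32) x cols[0,4) = 8x4
Op 3 fold_down: fold axis h@28; visible region now rows[28,32) x cols[0,4) = 4x4
Op 4 fold_right: fold axis v@2; visible region now rows[28,32) x cols[2,4) = 4x2
Op 5 fold_down: fold axis h@30; visible region now rows[30,32) x cols[2,4) = 2x2
Op 6 cut(1, 1): punch at orig (31,3); cuts so far [(31, 3)]; region rows[30,32) x cols[2,4) = 2x2
Unfold 1 (reflect across h@30): 2 holes -> [(28, 3), (31, 3)]
Unfold 2 (reflect across v@2): 4 holes -> [(28, 0), (28, 3), (31, 0), (31, 3)]
Unfold 3 (reflect across h@28): 8 holes -> [(24, 0), (24, 3), (27, 0), (27, 3), (28, 0), (28, 3), (31, 0), (31, 3)]
Unfold 4 (reflect across h@24): 16 holes -> [(16, 0), (16, 3), (19, 0), (19, 3), (20, 0), (20, 3), (23, 0), (23, 3), (24, 0), (24, 3), (27, 0), (27, 3), (28, 0), (28, 3), (31, 0), (31, 3)]
Unfold 5 (reflect across h@16): 32 holes -> [(0, 0), (0, 3), (3, 0), (3, 3), (4, 0), (4, 3), (7, 0), (7, 3), (8, 0), (8, 3), (11, 0), (11, 3), (12, 0), (12, 3), (15, 0), (15, 3), (16, 0), (16, 3), (19, 0), (19, 3), (20, 0), (20, 3), (23, 0), (23, 3), (24, 0), (24, 3), (27, 0), (27, 3), (28, 0), (28, 3), (31, 0), (31, 3)]
Holes: [(0, 0), (0, 3), (3, 0), (3, 3), (4, 0), (4, 3), (7, 0), (7, 3), (8, 0), (8, 3), (11, 0), (11, 3), (12, 0), (12, 3), (15, 0), (15, 3), (16, 0), (16, 3), (19, 0), (19, 3), (20, 0), (20, 3), (23, 0), (23, 3), (24, 0), (24, 3), (27, 0), (27, 3), (28, 0), (28, 3), (31, 0), (31, 3)]

Answer: yes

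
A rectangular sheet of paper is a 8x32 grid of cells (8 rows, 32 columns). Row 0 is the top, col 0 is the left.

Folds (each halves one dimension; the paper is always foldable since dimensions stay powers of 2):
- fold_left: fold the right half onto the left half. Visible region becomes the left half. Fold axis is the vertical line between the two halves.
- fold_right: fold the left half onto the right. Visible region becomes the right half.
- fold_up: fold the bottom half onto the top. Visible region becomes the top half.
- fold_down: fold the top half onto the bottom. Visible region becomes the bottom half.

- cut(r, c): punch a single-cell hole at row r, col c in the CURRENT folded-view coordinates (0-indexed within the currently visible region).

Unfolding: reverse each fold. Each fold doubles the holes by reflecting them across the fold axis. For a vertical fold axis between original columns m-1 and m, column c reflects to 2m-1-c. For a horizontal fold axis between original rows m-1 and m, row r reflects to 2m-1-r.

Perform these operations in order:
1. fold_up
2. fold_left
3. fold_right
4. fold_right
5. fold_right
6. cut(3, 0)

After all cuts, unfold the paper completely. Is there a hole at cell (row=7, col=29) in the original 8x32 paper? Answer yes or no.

Answer: no

Derivation:
Op 1 fold_up: fold axis h@4; visible region now rows[0,4) x cols[0,32) = 4x32
Op 2 fold_left: fold axis v@16; visible region now rows[0,4) x cols[0,16) = 4x16
Op 3 fold_right: fold axis v@8; visible region now rows[0,4) x cols[8,16) = 4x8
Op 4 fold_right: fold axis v@12; visible region now rows[0,4) x cols[12,16) = 4x4
Op 5 fold_right: fold axis v@14; visible region now rows[0,4) x cols[14,16) = 4x2
Op 6 cut(3, 0): punch at orig (3,14); cuts so far [(3, 14)]; region rows[0,4) x cols[14,16) = 4x2
Unfold 1 (reflect across v@14): 2 holes -> [(3, 13), (3, 14)]
Unfold 2 (reflect across v@12): 4 holes -> [(3, 9), (3, 10), (3, 13), (3, 14)]
Unfold 3 (reflect across v@8): 8 holes -> [(3, 1), (3, 2), (3, 5), (3, 6), (3, 9), (3, 10), (3, 13), (3, 14)]
Unfold 4 (reflect across v@16): 16 holes -> [(3, 1), (3, 2), (3, 5), (3, 6), (3, 9), (3, 10), (3, 13), (3, 14), (3, 17), (3, 18), (3, 21), (3, 22), (3, 25), (3, 26), (3, 29), (3, 30)]
Unfold 5 (reflect across h@4): 32 holes -> [(3, 1), (3, 2), (3, 5), (3, 6), (3, 9), (3, 10), (3, 13), (3, 14), (3, 17), (3, 18), (3, 21), (3, 22), (3, 25), (3, 26), (3, 29), (3, 30), (4, 1), (4, 2), (4, 5), (4, 6), (4, 9), (4, 10), (4, 13), (4, 14), (4, 17), (4, 18), (4, 21), (4, 22), (4, 25), (4, 26), (4, 29), (4, 30)]
Holes: [(3, 1), (3, 2), (3, 5), (3, 6), (3, 9), (3, 10), (3, 13), (3, 14), (3, 17), (3, 18), (3, 21), (3, 22), (3, 25), (3, 26), (3, 29), (3, 30), (4, 1), (4, 2), (4, 5), (4, 6), (4, 9), (4, 10), (4, 13), (4, 14), (4, 17), (4, 18), (4, 21), (4, 22), (4, 25), (4, 26), (4, 29), (4, 30)]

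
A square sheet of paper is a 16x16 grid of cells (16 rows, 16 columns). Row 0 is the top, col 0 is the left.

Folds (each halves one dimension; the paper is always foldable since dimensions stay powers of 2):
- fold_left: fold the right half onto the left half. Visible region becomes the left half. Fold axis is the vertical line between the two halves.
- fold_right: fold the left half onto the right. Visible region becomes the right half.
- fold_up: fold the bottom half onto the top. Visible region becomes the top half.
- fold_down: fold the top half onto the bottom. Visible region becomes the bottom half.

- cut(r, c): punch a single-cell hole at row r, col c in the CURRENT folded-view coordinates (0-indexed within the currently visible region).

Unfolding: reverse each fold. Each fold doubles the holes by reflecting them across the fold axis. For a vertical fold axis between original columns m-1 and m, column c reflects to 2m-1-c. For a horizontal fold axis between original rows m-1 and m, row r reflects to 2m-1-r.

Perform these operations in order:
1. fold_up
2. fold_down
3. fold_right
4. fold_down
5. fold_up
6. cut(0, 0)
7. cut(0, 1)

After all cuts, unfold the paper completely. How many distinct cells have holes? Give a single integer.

Answer: 64

Derivation:
Op 1 fold_up: fold axis h@8; visible region now rows[0,8) x cols[0,16) = 8x16
Op 2 fold_down: fold axis h@4; visible region now rows[4,8) x cols[0,16) = 4x16
Op 3 fold_right: fold axis v@8; visible region now rows[4,8) x cols[8,16) = 4x8
Op 4 fold_down: fold axis h@6; visible region now rows[6,8) x cols[8,16) = 2x8
Op 5 fold_up: fold axis h@7; visible region now rows[6,7) x cols[8,16) = 1x8
Op 6 cut(0, 0): punch at orig (6,8); cuts so far [(6, 8)]; region rows[6,7) x cols[8,16) = 1x8
Op 7 cut(0, 1): punch at orig (6,9); cuts so far [(6, 8), (6, 9)]; region rows[6,7) x cols[8,16) = 1x8
Unfold 1 (reflect across h@7): 4 holes -> [(6, 8), (6, 9), (7, 8), (7, 9)]
Unfold 2 (reflect across h@6): 8 holes -> [(4, 8), (4, 9), (5, 8), (5, 9), (6, 8), (6, 9), (7, 8), (7, 9)]
Unfold 3 (reflect across v@8): 16 holes -> [(4, 6), (4, 7), (4, 8), (4, 9), (5, 6), (5, 7), (5, 8), (5, 9), (6, 6), (6, 7), (6, 8), (6, 9), (7, 6), (7, 7), (7, 8), (7, 9)]
Unfold 4 (reflect across h@4): 32 holes -> [(0, 6), (0, 7), (0, 8), (0, 9), (1, 6), (1, 7), (1, 8), (1, 9), (2, 6), (2, 7), (2, 8), (2, 9), (3, 6), (3, 7), (3, 8), (3, 9), (4, 6), (4, 7), (4, 8), (4, 9), (5, 6), (5, 7), (5, 8), (5, 9), (6, 6), (6, 7), (6, 8), (6, 9), (7, 6), (7, 7), (7, 8), (7, 9)]
Unfold 5 (reflect across h@8): 64 holes -> [(0, 6), (0, 7), (0, 8), (0, 9), (1, 6), (1, 7), (1, 8), (1, 9), (2, 6), (2, 7), (2, 8), (2, 9), (3, 6), (3, 7), (3, 8), (3, 9), (4, 6), (4, 7), (4, 8), (4, 9), (5, 6), (5, 7), (5, 8), (5, 9), (6, 6), (6, 7), (6, 8), (6, 9), (7, 6), (7, 7), (7, 8), (7, 9), (8, 6), (8, 7), (8, 8), (8, 9), (9, 6), (9, 7), (9, 8), (9, 9), (10, 6), (10, 7), (10, 8), (10, 9), (11, 6), (11, 7), (11, 8), (11, 9), (12, 6), (12, 7), (12, 8), (12, 9), (13, 6), (13, 7), (13, 8), (13, 9), (14, 6), (14, 7), (14, 8), (14, 9), (15, 6), (15, 7), (15, 8), (15, 9)]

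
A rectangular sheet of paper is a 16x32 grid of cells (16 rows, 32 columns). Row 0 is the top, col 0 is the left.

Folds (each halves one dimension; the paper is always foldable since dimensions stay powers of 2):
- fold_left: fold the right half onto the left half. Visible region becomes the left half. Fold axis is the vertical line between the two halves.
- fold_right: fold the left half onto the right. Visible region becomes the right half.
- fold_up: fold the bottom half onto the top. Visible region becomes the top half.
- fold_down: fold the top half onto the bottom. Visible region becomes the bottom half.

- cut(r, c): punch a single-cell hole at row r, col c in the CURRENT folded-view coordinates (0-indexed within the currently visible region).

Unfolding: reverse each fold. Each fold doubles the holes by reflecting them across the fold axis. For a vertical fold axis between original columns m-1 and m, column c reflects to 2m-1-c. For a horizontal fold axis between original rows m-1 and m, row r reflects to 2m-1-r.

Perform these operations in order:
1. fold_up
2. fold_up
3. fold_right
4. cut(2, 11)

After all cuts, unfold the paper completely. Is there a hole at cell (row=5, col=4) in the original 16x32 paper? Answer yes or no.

Op 1 fold_up: fold axis h@8; visible region now rows[0,8) x cols[0,32) = 8x32
Op 2 fold_up: fold axis h@4; visible region now rows[0,4) x cols[0,32) = 4x32
Op 3 fold_right: fold axis v@16; visible region now rows[0,4) x cols[16,32) = 4x16
Op 4 cut(2, 11): punch at orig (2,27); cuts so far [(2, 27)]; region rows[0,4) x cols[16,32) = 4x16
Unfold 1 (reflect across v@16): 2 holes -> [(2, 4), (2, 27)]
Unfold 2 (reflect across h@4): 4 holes -> [(2, 4), (2, 27), (5, 4), (5, 27)]
Unfold 3 (reflect across h@8): 8 holes -> [(2, 4), (2, 27), (5, 4), (5, 27), (10, 4), (10, 27), (13, 4), (13, 27)]
Holes: [(2, 4), (2, 27), (5, 4), (5, 27), (10, 4), (10, 27), (13, 4), (13, 27)]

Answer: yes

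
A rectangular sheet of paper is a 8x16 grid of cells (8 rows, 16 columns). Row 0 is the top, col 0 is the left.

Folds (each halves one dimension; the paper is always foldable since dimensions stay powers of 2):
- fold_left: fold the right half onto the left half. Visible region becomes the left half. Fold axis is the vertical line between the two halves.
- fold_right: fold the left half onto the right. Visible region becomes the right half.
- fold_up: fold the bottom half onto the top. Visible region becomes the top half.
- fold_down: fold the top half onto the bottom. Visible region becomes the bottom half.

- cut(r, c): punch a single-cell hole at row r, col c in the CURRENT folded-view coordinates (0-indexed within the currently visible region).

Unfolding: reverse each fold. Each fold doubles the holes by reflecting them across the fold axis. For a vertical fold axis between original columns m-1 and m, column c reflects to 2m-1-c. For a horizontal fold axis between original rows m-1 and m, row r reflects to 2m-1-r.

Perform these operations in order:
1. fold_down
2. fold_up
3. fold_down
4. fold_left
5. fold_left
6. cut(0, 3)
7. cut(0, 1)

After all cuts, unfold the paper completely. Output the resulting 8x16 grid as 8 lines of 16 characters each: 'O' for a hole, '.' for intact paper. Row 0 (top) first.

Answer: .O.OO.O..O.OO.O.
.O.OO.O..O.OO.O.
.O.OO.O..O.OO.O.
.O.OO.O..O.OO.O.
.O.OO.O..O.OO.O.
.O.OO.O..O.OO.O.
.O.OO.O..O.OO.O.
.O.OO.O..O.OO.O.

Derivation:
Op 1 fold_down: fold axis h@4; visible region now rows[4,8) x cols[0,16) = 4x16
Op 2 fold_up: fold axis h@6; visible region now rows[4,6) x cols[0,16) = 2x16
Op 3 fold_down: fold axis h@5; visible region now rows[5,6) x cols[0,16) = 1x16
Op 4 fold_left: fold axis v@8; visible region now rows[5,6) x cols[0,8) = 1x8
Op 5 fold_left: fold axis v@4; visible region now rows[5,6) x cols[0,4) = 1x4
Op 6 cut(0, 3): punch at orig (5,3); cuts so far [(5, 3)]; region rows[5,6) x cols[0,4) = 1x4
Op 7 cut(0, 1): punch at orig (5,1); cuts so far [(5, 1), (5, 3)]; region rows[5,6) x cols[0,4) = 1x4
Unfold 1 (reflect across v@4): 4 holes -> [(5, 1), (5, 3), (5, 4), (5, 6)]
Unfold 2 (reflect across v@8): 8 holes -> [(5, 1), (5, 3), (5, 4), (5, 6), (5, 9), (5, 11), (5, 12), (5, 14)]
Unfold 3 (reflect across h@5): 16 holes -> [(4, 1), (4, 3), (4, 4), (4, 6), (4, 9), (4, 11), (4, 12), (4, 14), (5, 1), (5, 3), (5, 4), (5, 6), (5, 9), (5, 11), (5, 12), (5, 14)]
Unfold 4 (reflect across h@6): 32 holes -> [(4, 1), (4, 3), (4, 4), (4, 6), (4, 9), (4, 11), (4, 12), (4, 14), (5, 1), (5, 3), (5, 4), (5, 6), (5, 9), (5, 11), (5, 12), (5, 14), (6, 1), (6, 3), (6, 4), (6, 6), (6, 9), (6, 11), (6, 12), (6, 14), (7, 1), (7, 3), (7, 4), (7, 6), (7, 9), (7, 11), (7, 12), (7, 14)]
Unfold 5 (reflect across h@4): 64 holes -> [(0, 1), (0, 3), (0, 4), (0, 6), (0, 9), (0, 11), (0, 12), (0, 14), (1, 1), (1, 3), (1, 4), (1, 6), (1, 9), (1, 11), (1, 12), (1, 14), (2, 1), (2, 3), (2, 4), (2, 6), (2, 9), (2, 11), (2, 12), (2, 14), (3, 1), (3, 3), (3, 4), (3, 6), (3, 9), (3, 11), (3, 12), (3, 14), (4, 1), (4, 3), (4, 4), (4, 6), (4, 9), (4, 11), (4, 12), (4, 14), (5, 1), (5, 3), (5, 4), (5, 6), (5, 9), (5, 11), (5, 12), (5, 14), (6, 1), (6, 3), (6, 4), (6, 6), (6, 9), (6, 11), (6, 12), (6, 14), (7, 1), (7, 3), (7, 4), (7, 6), (7, 9), (7, 11), (7, 12), (7, 14)]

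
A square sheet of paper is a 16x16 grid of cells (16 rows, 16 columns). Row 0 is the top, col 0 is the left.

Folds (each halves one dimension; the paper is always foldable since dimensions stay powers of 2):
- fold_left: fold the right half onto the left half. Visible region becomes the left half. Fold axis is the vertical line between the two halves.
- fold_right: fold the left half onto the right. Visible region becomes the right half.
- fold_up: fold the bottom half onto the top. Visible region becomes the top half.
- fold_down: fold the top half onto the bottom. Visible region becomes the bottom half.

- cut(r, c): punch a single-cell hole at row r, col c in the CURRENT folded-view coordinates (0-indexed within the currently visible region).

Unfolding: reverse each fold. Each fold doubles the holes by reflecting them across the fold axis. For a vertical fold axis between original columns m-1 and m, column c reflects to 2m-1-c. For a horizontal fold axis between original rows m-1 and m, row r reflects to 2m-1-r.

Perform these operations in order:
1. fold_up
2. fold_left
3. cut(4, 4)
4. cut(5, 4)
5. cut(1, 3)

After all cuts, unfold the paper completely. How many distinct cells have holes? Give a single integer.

Op 1 fold_up: fold axis h@8; visible region now rows[0,8) x cols[0,16) = 8x16
Op 2 fold_left: fold axis v@8; visible region now rows[0,8) x cols[0,8) = 8x8
Op 3 cut(4, 4): punch at orig (4,4); cuts so far [(4, 4)]; region rows[0,8) x cols[0,8) = 8x8
Op 4 cut(5, 4): punch at orig (5,4); cuts so far [(4, 4), (5, 4)]; region rows[0,8) x cols[0,8) = 8x8
Op 5 cut(1, 3): punch at orig (1,3); cuts so far [(1, 3), (4, 4), (5, 4)]; region rows[0,8) x cols[0,8) = 8x8
Unfold 1 (reflect across v@8): 6 holes -> [(1, 3), (1, 12), (4, 4), (4, 11), (5, 4), (5, 11)]
Unfold 2 (reflect across h@8): 12 holes -> [(1, 3), (1, 12), (4, 4), (4, 11), (5, 4), (5, 11), (10, 4), (10, 11), (11, 4), (11, 11), (14, 3), (14, 12)]

Answer: 12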